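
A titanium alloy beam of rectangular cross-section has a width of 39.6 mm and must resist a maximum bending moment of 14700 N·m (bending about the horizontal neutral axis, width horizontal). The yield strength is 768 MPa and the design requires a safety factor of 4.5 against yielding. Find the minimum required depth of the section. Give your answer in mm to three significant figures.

σ_allow = 768/4.5 = 170.7 MPa.
For a rectangular section σ = 6M/(bh²), so h² = 6M/(b σ_allow) = 6×1.4700×10^7/(39.6×170.7) = 13050 mm².
h = 114.2 mm.

h = 114 mm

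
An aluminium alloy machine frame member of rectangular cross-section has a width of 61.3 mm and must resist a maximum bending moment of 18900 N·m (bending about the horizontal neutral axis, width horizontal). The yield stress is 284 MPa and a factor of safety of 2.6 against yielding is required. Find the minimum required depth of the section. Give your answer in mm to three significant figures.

σ_allow = 284/2.6 = 109.2 MPa.
For a rectangular section σ = 6M/(bh²), so h² = 6M/(b σ_allow) = 6×1.8900×10^7/(61.3×109.2) = 16940 mm².
h = 130.1 mm.

h = 130 mm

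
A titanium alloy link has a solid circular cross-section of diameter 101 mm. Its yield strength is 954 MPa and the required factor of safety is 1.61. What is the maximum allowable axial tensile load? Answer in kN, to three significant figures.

F_allow = 4750 kN

σ_allow = 954/1.61 = 592.5 MPa.
A = πd²/4 = π×101²/4 = 8012 mm².
F_allow = σ_allow × A = 592.5×8012 = 4.747×10^6 N.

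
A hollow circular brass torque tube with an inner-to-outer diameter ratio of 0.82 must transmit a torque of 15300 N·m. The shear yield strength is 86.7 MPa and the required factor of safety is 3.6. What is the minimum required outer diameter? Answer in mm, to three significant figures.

τ_allow = 86.7/3.6 = 24.08 MPa.
For a hollow shaft τ = 16T/[πd_o³(1−k⁴)] with k = 0.82, so 1−k⁴ = 0.5479.
d_o³ = 16T/[π τ_allow (1−k⁴)] = 16×1.5300×10^7/(π×24.08×0.5479) = 5.906×10^6 mm³.
d_o = 180.8 mm.

d_o = 181 mm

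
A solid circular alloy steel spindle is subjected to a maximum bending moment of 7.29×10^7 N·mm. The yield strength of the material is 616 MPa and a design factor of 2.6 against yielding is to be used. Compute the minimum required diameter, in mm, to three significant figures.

d = 146 mm

σ_allow = 616/2.6 = 236.9 MPa.
For a solid circular section σ = 32M/(πd³), so d³ = 32M/(π σ_allow) = 32×7.2900×10^7/(π×236.9) = 3.134×10^6 mm³.
d = 146.3 mm.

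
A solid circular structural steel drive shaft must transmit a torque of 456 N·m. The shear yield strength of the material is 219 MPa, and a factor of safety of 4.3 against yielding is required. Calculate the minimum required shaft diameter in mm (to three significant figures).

Allowable shear stress τ_allow = 219/4.3 = 50.93 MPa.
For a solid shaft τ = 16T/(πd³), so d³ = 16T/(π τ_allow) = 16×456000/(π×50.93) = 45600 mm³.
d = (45600)^(1/3) = 35.73 mm.

d = 35.7 mm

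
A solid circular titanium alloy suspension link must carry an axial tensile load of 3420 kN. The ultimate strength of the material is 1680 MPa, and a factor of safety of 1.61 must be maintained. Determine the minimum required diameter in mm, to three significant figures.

d = 64.6 mm

Allowable stress σ_allow = 1680/1.61 = 1043 MPa.
Required area A = F/σ_allow = 3420000/1043 = 3278 mm².
A = πd²/4 → d = √(4A/π) = 64.60 mm.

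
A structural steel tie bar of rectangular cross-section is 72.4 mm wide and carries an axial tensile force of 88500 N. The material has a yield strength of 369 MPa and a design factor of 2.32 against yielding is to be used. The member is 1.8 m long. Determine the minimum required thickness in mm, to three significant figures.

t = 7.69 mm

σ_allow = 369/2.32 = 159.1 MPa.
Required area A = F/σ_allow = 88500/159.1 = 556.4 mm².
t = A/w = 556.4/72.4 = 7.685 mm.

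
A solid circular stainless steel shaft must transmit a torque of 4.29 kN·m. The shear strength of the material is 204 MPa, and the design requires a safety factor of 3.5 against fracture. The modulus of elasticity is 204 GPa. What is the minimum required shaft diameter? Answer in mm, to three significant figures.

d = 72.1 mm

Allowable shear stress τ_allow = 204/3.5 = 58.29 MPa.
For a solid shaft τ = 16T/(πd³), so d³ = 16T/(π τ_allow) = 16×4290000/(π×58.29) = 374900 mm³.
d = (374900)^(1/3) = 72.10 mm.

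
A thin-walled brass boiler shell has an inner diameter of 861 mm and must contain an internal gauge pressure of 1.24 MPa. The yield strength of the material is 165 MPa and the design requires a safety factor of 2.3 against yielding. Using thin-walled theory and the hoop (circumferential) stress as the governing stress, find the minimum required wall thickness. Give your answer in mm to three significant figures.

t = 7.44 mm

σ_allow = 165/2.3 = 71.74 MPa.
Hoop stress σ_h = pD/(2t), so t = pD/(2σ_allow) = 1.24×861/(2×71.74) = 7.441 mm.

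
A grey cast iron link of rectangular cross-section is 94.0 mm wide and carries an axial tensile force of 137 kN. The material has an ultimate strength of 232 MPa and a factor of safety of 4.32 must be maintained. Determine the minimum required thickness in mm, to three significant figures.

σ_allow = 232/4.32 = 53.70 MPa.
Required area A = F/σ_allow = 137000/53.70 = 2551 mm².
t = A/w = 2551/94.0 = 27.14 mm.

t = 27.1 mm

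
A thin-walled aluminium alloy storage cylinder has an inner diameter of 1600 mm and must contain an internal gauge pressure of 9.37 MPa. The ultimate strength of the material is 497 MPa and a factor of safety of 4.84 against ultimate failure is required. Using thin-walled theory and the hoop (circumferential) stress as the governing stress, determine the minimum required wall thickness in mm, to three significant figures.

σ_allow = 497/4.84 = 102.7 MPa.
Hoop stress σ_h = pD/(2t), so t = pD/(2σ_allow) = 9.37×1600/(2×102.7) = 73.00 mm.

t = 73.0 mm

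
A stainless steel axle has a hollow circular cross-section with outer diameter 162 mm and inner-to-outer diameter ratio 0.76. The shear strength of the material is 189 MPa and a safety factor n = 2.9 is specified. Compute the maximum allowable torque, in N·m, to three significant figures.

T_allow = 36300 N·m

τ_allow = 189/2.9 = 65.17 MPa.
For a hollow shaft T_allow = τ_allow·πd_o³(1−k⁴)/16 with 1−k⁴ = 0.6664, so πd_o³(1−k⁴)/16 = 556300 mm³.
T_allow = 65.17×556300 = 3.625×10^7 N·mm = 36250 N·m.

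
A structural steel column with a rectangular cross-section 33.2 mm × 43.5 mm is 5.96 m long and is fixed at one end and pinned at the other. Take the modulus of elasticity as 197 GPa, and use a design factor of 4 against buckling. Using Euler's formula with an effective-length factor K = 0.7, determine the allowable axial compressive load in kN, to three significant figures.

P_allow = 3.70 kN

Buckling occurs about the weak axis: I_min = h·b³/12 = 43.5×33.2³/12 = 132700 mm⁴ (b = 33.2 mm is the smaller dimension).
Effective length L_e = KL = 0.7×5.96 m = 4172 mm.
Euler critical load P_cr = π²EI/L_e² = π²×197000×132700/4172² = 14820 N.
P_allow = P_cr/n = 14820/4 = 3705 N.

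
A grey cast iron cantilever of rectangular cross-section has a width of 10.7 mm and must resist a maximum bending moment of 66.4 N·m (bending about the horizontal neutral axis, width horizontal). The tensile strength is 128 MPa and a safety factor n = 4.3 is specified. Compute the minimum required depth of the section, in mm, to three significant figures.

h = 35.4 mm

σ_allow = 128/4.3 = 29.77 MPa.
For a rectangular section σ = 6M/(bh²), so h² = 6M/(b σ_allow) = 6×66400/(10.7×29.77) = 1251 mm².
h = 35.37 mm.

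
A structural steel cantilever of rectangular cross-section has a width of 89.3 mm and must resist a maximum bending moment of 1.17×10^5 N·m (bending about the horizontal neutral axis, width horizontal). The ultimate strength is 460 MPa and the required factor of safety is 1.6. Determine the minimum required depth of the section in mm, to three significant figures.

h = 165 mm

σ_allow = 460/1.6 = 287.5 MPa.
For a rectangular section σ = 6M/(bh²), so h² = 6M/(b σ_allow) = 6×1.1700×10^8/(89.3×287.5) = 27340 mm².
h = 165.4 mm.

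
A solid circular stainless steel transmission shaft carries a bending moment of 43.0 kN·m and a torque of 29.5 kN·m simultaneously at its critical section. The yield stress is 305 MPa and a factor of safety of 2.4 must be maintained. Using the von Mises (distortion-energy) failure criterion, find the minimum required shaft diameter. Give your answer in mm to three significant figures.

d = 159 mm

σ_allow = σ_y/n = 305/2.4 = 127.1 MPa.
For a solid shaft σ_b = 32M/(πd³) and τ = 16T/(πd³), so the von Mises stress is σ' = (16/πd³)·√(4M²+3T²).
√(4M²+3T²) = √(4×(4.300×10^7)² + 3×(2.950×10^7)²) = 1.000×10^8 N·mm.
d³ = 16×1.000×10^8/(π×127.1) = 4.009×10^6 mm³.
d = 158.9 mm.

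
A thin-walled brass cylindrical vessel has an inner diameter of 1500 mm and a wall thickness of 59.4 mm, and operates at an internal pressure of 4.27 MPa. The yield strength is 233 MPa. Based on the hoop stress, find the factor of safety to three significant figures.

σ_h = pD/(2t) = 4.27×1500/(2×59.4) = 53.91 MPa.
n = 233/53.91 = 4.322.

n = 4.32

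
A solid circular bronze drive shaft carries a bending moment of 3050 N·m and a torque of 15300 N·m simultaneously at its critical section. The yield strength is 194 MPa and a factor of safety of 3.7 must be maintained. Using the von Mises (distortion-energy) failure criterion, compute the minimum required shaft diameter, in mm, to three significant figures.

d = 138 mm

σ_allow = σ_y/n = 194/3.7 = 52.43 MPa.
For a solid shaft σ_b = 32M/(πd³) and τ = 16T/(πd³), so the von Mises stress is σ' = (16/πd³)·√(4M²+3T²).
√(4M²+3T²) = √(4×(3.050×10^6)² + 3×(1.530×10^7)²) = 2.719×10^7 N·mm.
d³ = 16×2.719×10^7/(π×52.43) = 2.641×10^6 mm³.
d = 138.2 mm.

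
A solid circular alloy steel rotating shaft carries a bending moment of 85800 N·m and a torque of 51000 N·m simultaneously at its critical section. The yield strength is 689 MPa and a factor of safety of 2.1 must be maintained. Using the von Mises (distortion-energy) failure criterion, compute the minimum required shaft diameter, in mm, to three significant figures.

σ_allow = σ_y/n = 689/2.1 = 328.1 MPa.
For a solid shaft σ_b = 32M/(πd³) and τ = 16T/(πd³), so the von Mises stress is σ' = (16/πd³)·√(4M²+3T²).
√(4M²+3T²) = √(4×(8.580×10^7)² + 3×(5.100×10^7)²) = 1.930×10^8 N·mm.
d³ = 16×1.930×10^8/(π×328.1) = 2.996×10^6 mm³.
d = 144.2 mm.

d = 144 mm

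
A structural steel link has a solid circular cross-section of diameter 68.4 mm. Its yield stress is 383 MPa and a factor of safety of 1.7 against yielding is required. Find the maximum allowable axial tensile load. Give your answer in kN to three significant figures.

F_allow = 828 kN

σ_allow = 383/1.7 = 225.3 MPa.
A = πd²/4 = π×68.4²/4 = 3675 mm².
F_allow = σ_allow × A = 225.3×3675 = 827900 N.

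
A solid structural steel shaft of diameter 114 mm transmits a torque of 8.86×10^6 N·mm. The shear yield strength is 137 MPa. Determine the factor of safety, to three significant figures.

n = 4.50

τ = 16T/(πd³) = 16×8860000/(π×114³) = 30.46 MPa.
n = τ_limit/τ = 137/30.46 = 4.498.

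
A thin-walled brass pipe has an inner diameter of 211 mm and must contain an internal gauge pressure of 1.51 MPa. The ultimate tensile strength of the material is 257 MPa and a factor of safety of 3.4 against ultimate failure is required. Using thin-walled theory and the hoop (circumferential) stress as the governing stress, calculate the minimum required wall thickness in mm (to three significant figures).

t = 2.11 mm

σ_allow = 257/3.4 = 75.59 MPa.
Hoop stress σ_h = pD/(2t), so t = pD/(2σ_allow) = 1.51×211/(2×75.59) = 2.108 mm.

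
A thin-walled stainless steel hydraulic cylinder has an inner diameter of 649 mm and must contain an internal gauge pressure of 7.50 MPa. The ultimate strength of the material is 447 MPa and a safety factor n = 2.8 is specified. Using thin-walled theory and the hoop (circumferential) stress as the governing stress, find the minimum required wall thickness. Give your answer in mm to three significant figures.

σ_allow = 447/2.8 = 159.6 MPa.
Hoop stress σ_h = pD/(2t), so t = pD/(2σ_allow) = 7.50×649/(2×159.6) = 15.24 mm.

t = 15.2 mm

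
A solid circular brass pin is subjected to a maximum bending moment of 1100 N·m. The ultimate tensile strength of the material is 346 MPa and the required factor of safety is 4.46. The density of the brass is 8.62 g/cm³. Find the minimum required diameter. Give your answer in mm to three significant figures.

d = 52.5 mm

σ_allow = 346/4.46 = 77.58 MPa.
For a solid circular section σ = 32M/(πd³), so d³ = 32M/(π σ_allow) = 32×1100000/(π×77.58) = 144400 mm³.
d = 52.47 mm.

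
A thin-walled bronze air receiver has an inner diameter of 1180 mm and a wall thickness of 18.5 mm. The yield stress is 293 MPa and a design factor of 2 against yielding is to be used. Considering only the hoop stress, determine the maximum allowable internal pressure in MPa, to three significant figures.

σ_allow = 293/2 = 146.5 MPa.
σ_h = pD/(2t) → p_allow = 2σ_allow t/D = 2×146.5×18.5/1180 = 4.594 MPa.

p_allow = 4.59 MPa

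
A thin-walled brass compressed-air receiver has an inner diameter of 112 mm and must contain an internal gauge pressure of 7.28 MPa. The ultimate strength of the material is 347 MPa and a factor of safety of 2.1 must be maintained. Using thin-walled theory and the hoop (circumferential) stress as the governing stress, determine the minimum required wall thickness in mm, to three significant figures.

t = 2.47 mm

σ_allow = 347/2.1 = 165.2 MPa.
Hoop stress σ_h = pD/(2t), so t = pD/(2σ_allow) = 7.28×112/(2×165.2) = 2.467 mm.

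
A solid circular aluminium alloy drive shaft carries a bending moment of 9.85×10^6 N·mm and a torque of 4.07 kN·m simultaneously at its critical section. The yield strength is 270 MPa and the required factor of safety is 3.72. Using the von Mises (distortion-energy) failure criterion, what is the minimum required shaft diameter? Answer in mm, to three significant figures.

d = 114 mm

σ_allow = σ_y/n = 270/3.72 = 72.58 MPa.
For a solid shaft σ_b = 32M/(πd³) and τ = 16T/(πd³), so the von Mises stress is σ' = (16/πd³)·√(4M²+3T²).
√(4M²+3T²) = √(4×(9.850×10^6)² + 3×(4.070×10^6)²) = 2.092×10^7 N·mm.
d³ = 16×2.092×10^7/(π×72.58) = 1.468×10^6 mm³.
d = 113.7 mm.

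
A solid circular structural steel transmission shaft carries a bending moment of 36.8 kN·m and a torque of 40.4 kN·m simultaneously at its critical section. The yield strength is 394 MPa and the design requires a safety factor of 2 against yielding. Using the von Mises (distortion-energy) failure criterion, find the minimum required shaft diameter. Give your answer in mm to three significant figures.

d = 138 mm

σ_allow = σ_y/n = 394/2 = 197.0 MPa.
For a solid shaft σ_b = 32M/(πd³) and τ = 16T/(πd³), so the von Mises stress is σ' = (16/πd³)·√(4M²+3T²).
√(4M²+3T²) = √(4×(3.680×10^7)² + 3×(4.040×10^7)²) = 1.016×10^8 N·mm.
d³ = 16×1.016×10^8/(π×197.0) = 2.625×10^6 mm³.
d = 138.0 mm.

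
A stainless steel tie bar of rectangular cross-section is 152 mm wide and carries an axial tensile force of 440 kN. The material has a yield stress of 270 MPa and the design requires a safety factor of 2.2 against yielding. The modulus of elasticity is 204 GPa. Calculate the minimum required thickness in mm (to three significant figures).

t = 23.6 mm

σ_allow = 270/2.2 = 122.7 MPa.
Required area A = F/σ_allow = 440000/122.7 = 3585 mm².
t = A/w = 3585/152 = 23.59 mm.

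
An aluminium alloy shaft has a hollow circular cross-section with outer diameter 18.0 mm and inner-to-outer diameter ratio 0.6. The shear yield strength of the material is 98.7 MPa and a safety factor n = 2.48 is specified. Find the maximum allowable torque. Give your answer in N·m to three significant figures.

τ_allow = 98.7/2.48 = 39.80 MPa.
For a hollow shaft T_allow = τ_allow·πd_o³(1−k⁴)/16 with 1−k⁴ = 0.8704, so πd_o³(1−k⁴)/16 = 996.7 mm³.
T_allow = 39.80×996.7 = 39670 N·mm = 39.67 N·m.

T_allow = 39.7 N·m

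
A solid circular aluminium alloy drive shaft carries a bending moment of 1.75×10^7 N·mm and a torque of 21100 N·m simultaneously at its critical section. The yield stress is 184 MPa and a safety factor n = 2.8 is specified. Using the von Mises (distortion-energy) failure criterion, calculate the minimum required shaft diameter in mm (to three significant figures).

d = 158 mm

σ_allow = σ_y/n = 184/2.8 = 65.71 MPa.
For a solid shaft σ_b = 32M/(πd³) and τ = 16T/(πd³), so the von Mises stress is σ' = (16/πd³)·√(4M²+3T²).
√(4M²+3T²) = √(4×(1.750×10^7)² + 3×(2.110×10^7)²) = 5.060×10^7 N·mm.
d³ = 16×5.060×10^7/(π×65.71) = 3.922×10^6 mm³.
d = 157.7 mm.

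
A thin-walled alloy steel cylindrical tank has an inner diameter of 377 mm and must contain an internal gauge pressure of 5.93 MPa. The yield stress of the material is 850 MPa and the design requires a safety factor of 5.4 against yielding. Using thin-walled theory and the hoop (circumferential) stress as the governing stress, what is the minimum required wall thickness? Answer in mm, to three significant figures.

t = 7.10 mm

σ_allow = 850/5.4 = 157.4 MPa.
Hoop stress σ_h = pD/(2t), so t = pD/(2σ_allow) = 5.93×377/(2×157.4) = 7.101 mm.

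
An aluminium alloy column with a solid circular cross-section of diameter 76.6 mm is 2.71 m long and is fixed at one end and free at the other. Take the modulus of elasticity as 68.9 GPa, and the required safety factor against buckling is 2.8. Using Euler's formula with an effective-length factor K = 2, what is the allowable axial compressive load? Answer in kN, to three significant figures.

I = πd⁴/64 = π×76.6⁴/64 = 1.690×10^6 mm⁴.
Effective length L_e = KL = 2×2.71 m = 5420 mm.
Euler critical load P_cr = π²EI/L_e² = π²×68900×1.690×10^6/5420² = 39120 N.
P_allow = P_cr/n = 39120/2.8 = 13970 N.

P_allow = 14.0 kN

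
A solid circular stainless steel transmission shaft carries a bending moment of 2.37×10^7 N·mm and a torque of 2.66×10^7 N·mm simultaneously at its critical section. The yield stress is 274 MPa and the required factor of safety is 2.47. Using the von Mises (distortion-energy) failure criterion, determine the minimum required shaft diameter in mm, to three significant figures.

d = 145 mm

σ_allow = σ_y/n = 274/2.47 = 110.9 MPa.
For a solid shaft σ_b = 32M/(πd³) and τ = 16T/(πd³), so the von Mises stress is σ' = (16/πd³)·√(4M²+3T²).
√(4M²+3T²) = √(4×(2.370×10^7)² + 3×(2.660×10^7)²) = 6.610×10^7 N·mm.
d³ = 16×6.610×10^7/(π×110.9) = 3.035×10^6 mm³.
d = 144.8 mm.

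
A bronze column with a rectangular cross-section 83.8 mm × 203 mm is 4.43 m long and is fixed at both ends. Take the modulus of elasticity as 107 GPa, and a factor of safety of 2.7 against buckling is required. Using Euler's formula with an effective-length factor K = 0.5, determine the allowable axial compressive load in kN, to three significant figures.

P_allow = 794 kN

Buckling occurs about the weak axis: I_min = h·b³/12 = 203×83.8³/12 = 9.955×10^6 mm⁴ (b = 83.8 mm is the smaller dimension).
Effective length L_e = KL = 0.5×4.43 m = 2215 mm.
Euler critical load P_cr = π²EI/L_e² = π²×107000×9.955×10^6/2215² = 2.143×10^6 N.
P_allow = P_cr/n = 2.143×10^6/2.7 = 793600 N.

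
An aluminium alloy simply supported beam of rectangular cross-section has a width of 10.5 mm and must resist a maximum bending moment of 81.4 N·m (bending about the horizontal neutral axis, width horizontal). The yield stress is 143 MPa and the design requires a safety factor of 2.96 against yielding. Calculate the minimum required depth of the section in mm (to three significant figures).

h = 31.0 mm

σ_allow = 143/2.96 = 48.31 MPa.
For a rectangular section σ = 6M/(bh²), so h² = 6M/(b σ_allow) = 6×81400/(10.5×48.31) = 962.8 mm².
h = 31.03 mm.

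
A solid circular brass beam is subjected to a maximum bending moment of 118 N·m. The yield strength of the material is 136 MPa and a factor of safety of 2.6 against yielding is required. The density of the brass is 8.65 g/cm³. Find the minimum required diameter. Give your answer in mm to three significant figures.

σ_allow = 136/2.6 = 52.31 MPa.
For a solid circular section σ = 32M/(πd³), so d³ = 32M/(π σ_allow) = 32×118000/(π×52.31) = 22980 mm³.
d = 28.43 mm.

d = 28.4 mm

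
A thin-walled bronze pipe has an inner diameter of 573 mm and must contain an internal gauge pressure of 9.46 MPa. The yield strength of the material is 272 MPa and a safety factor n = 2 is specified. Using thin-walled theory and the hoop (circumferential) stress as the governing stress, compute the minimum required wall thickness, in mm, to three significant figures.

σ_allow = 272/2 = 136.0 MPa.
Hoop stress σ_h = pD/(2t), so t = pD/(2σ_allow) = 9.46×573/(2×136.0) = 19.93 mm.

t = 19.9 mm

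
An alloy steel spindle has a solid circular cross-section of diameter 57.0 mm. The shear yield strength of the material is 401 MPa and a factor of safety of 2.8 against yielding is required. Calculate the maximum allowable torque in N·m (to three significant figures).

T_allow = 5210 N·m

τ_allow = 401/2.8 = 143.2 MPa.
For a solid shaft T_allow = τ_allow·πd³/16; πd³/16 = π×57.0³/16 = 36360 mm³.
T_allow = 143.2×36360 = 5.208×10^6 N·mm = 5208 N·m.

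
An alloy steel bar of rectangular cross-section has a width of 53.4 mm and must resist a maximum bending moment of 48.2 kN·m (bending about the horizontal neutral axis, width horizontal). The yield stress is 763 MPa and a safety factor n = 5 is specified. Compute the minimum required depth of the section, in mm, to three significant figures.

h = 188 mm

σ_allow = 763/5 = 152.6 MPa.
For a rectangular section σ = 6M/(bh²), so h² = 6M/(b σ_allow) = 6×4.8200×10^7/(53.4×152.6) = 35490 mm².
h = 188.4 mm.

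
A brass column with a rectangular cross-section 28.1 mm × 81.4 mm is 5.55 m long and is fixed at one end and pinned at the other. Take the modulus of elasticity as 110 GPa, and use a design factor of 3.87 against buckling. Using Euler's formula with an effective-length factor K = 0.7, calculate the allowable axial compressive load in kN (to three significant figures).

P_allow = 2.80 kN

Buckling occurs about the weak axis: I_min = h·b³/12 = 81.4×28.1³/12 = 150500 mm⁴ (b = 28.1 mm is the smaller dimension).
Effective length L_e = KL = 0.7×5.55 m = 3885 mm.
Euler critical load P_cr = π²EI/L_e² = π²×110000×150500/3885² = 10830 N.
P_allow = P_cr/n = 10830/3.87 = 2797 N.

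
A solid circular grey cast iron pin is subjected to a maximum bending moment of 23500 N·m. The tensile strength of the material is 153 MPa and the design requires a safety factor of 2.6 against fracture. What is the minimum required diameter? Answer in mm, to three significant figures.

d = 160 mm

σ_allow = 153/2.6 = 58.85 MPa.
For a solid circular section σ = 32M/(πd³), so d³ = 32M/(π σ_allow) = 32×2.3500×10^7/(π×58.85) = 4.068×10^6 mm³.
d = 159.6 mm.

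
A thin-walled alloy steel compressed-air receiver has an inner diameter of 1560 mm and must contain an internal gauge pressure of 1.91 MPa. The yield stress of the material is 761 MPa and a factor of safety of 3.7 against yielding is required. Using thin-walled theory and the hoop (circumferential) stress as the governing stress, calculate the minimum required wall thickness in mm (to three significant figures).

σ_allow = 761/3.7 = 205.7 MPa.
Hoop stress σ_h = pD/(2t), so t = pD/(2σ_allow) = 1.91×1560/(2×205.7) = 7.243 mm.

t = 7.24 mm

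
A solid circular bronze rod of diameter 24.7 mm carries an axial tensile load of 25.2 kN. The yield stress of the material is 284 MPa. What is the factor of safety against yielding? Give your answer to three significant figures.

A = πd²/4 = 479.2 mm².
σ = F/A = 25200/479.2 = 52.59 MPa.
n = 284/52.59 = 5.400.

n = 5.40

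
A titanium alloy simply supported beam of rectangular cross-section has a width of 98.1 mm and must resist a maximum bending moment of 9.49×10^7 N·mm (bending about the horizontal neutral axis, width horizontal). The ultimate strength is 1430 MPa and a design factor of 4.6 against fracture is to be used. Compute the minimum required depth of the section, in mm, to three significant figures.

σ_allow = 1430/4.6 = 310.9 MPa.
For a rectangular section σ = 6M/(bh²), so h² = 6M/(b σ_allow) = 6×9.4900×10^7/(98.1×310.9) = 18670 mm².
h = 136.6 mm.

h = 137 mm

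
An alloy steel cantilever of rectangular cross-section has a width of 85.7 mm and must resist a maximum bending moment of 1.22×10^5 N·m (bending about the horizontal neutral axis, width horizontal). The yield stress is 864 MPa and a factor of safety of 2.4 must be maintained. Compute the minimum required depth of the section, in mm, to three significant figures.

σ_allow = 864/2.4 = 360.0 MPa.
For a rectangular section σ = 6M/(bh²), so h² = 6M/(b σ_allow) = 6×1.2200×10^8/(85.7×360.0) = 23730 mm².
h = 154.0 mm.

h = 154 mm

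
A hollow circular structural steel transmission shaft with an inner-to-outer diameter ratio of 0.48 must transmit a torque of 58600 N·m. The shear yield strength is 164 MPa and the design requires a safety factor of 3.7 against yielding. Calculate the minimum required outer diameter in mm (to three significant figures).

d_o = 192 mm

τ_allow = 164/3.7 = 44.32 MPa.
For a hollow shaft τ = 16T/[πd_o³(1−k⁴)] with k = 0.48, so 1−k⁴ = 0.9469.
d_o³ = 16T/[π τ_allow (1−k⁴)] = 16×5.8600×10^7/(π×44.32×0.9469) = 7.111×10^6 mm³.
d_o = 192.3 mm.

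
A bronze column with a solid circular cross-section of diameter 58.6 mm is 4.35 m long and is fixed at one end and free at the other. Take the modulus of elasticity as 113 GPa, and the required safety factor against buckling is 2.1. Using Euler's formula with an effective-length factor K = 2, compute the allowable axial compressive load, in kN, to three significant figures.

P_allow = 4.06 kN

I = πd⁴/64 = π×58.6⁴/64 = 578800 mm⁴.
Effective length L_e = KL = 2×4.35 m = 8700 mm.
Euler critical load P_cr = π²EI/L_e² = π²×113000×578800/8700² = 8529 N.
P_allow = P_cr/n = 8529/2.1 = 4061 N.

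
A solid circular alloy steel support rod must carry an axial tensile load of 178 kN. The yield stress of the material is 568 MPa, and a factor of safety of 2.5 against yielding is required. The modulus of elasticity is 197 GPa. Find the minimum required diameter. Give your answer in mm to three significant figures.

Allowable stress σ_allow = 568/2.5 = 227.2 MPa.
Required area A = F/σ_allow = 178000/227.2 = 783.5 mm².
A = πd²/4 → d = √(4A/π) = 31.58 mm.

d = 31.6 mm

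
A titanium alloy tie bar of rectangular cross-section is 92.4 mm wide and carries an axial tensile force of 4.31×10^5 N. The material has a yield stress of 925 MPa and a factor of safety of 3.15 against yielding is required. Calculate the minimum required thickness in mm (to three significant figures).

t = 15.9 mm

σ_allow = 925/3.15 = 293.7 MPa.
Required area A = F/σ_allow = 431000/293.7 = 1468 mm².
t = A/w = 1468/92.4 = 15.88 mm.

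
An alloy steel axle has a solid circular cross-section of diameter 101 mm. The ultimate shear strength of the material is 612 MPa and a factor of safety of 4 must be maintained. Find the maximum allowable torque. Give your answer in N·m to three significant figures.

τ_allow = 612/4 = 153.0 MPa.
For a solid shaft T_allow = τ_allow·πd³/16; πd³/16 = π×101³/16 = 202300 mm³.
T_allow = 153.0×202300 = 3.095×10^7 N·mm = 30950 N·m.

T_allow = 31000 N·m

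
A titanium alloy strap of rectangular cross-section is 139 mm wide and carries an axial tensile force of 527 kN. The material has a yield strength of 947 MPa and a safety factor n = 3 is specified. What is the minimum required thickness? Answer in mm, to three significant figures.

σ_allow = 947/3 = 315.7 MPa.
Required area A = F/σ_allow = 527000/315.7 = 1669 mm².
t = A/w = 1669/139 = 12.01 mm.

t = 12.0 mm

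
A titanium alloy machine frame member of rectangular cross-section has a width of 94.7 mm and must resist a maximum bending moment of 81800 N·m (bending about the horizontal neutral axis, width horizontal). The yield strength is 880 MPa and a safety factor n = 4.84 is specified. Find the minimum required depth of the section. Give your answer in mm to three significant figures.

h = 169 mm

σ_allow = 880/4.84 = 181.8 MPa.
For a rectangular section σ = 6M/(bh²), so h² = 6M/(b σ_allow) = 6×8.1800×10^7/(94.7×181.8) = 28500 mm².
h = 168.8 mm.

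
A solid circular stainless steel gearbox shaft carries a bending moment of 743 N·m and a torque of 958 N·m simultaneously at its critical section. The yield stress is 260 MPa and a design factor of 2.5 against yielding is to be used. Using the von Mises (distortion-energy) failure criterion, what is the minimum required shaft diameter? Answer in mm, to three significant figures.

σ_allow = σ_y/n = 260/2.5 = 104.0 MPa.
For a solid shaft σ_b = 32M/(πd³) and τ = 16T/(πd³), so the von Mises stress is σ' = (16/πd³)·√(4M²+3T²).
√(4M²+3T²) = √(4×(743000)² + 3×(958000)²) = 2.227×10^6 N·mm.
d³ = 16×2.227×10^6/(π×104.0) = 109100 mm³.
d = 47.78 mm.

d = 47.8 mm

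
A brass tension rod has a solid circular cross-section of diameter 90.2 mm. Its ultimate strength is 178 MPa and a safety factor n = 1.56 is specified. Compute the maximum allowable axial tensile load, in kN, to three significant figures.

σ_allow = 178/1.56 = 114.1 MPa.
A = πd²/4 = π×90.2²/4 = 6390 mm².
F_allow = σ_allow × A = 114.1×6390 = 729100 N.

F_allow = 729 kN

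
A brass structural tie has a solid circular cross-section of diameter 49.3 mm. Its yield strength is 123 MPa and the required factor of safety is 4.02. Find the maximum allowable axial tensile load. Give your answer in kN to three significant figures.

σ_allow = 123/4.02 = 30.60 MPa.
A = πd²/4 = π×49.3²/4 = 1909 mm².
F_allow = σ_allow × A = 30.60×1909 = 58410 N.

F_allow = 58.4 kN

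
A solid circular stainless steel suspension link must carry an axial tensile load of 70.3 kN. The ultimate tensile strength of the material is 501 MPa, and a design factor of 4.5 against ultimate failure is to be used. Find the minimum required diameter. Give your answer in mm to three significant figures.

Allowable stress σ_allow = 501/4.5 = 111.3 MPa.
Required area A = F/σ_allow = 70300/111.3 = 631.4 mm².
A = πd²/4 → d = √(4A/π) = 28.35 mm.

d = 28.4 mm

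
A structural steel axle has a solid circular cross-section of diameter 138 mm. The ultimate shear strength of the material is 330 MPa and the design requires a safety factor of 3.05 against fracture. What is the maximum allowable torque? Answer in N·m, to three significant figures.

τ_allow = 330/3.05 = 108.2 MPa.
For a solid shaft T_allow = τ_allow·πd³/16; πd³/16 = π×138³/16 = 516000 mm³.
T_allow = 108.2×516000 = 5.583×10^7 N·mm = 55830 N·m.

T_allow = 55800 N·m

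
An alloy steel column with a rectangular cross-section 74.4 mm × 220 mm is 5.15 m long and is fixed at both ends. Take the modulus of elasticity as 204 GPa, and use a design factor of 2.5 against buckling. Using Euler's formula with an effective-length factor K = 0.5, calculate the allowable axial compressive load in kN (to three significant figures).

Buckling occurs about the weak axis: I_min = h·b³/12 = 220×74.4³/12 = 7.550×10^6 mm⁴ (b = 74.4 mm is the smaller dimension).
Effective length L_e = KL = 0.5×5.15 m = 2575 mm.
Euler critical load P_cr = π²EI/L_e² = π²×204000×7.550×10^6/2575² = 2.293×10^6 N.
P_allow = P_cr/n = 2.293×10^6/2.5 = 917100 N.

P_allow = 917 kN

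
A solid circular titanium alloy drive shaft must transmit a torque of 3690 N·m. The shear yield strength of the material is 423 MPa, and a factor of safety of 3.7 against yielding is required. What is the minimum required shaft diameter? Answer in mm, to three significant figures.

d = 54.8 mm

Allowable shear stress τ_allow = 423/3.7 = 114.3 MPa.
For a solid shaft τ = 16T/(πd³), so d³ = 16T/(π τ_allow) = 16×3690000/(π×114.3) = 164400 mm³.
d = (164400)^(1/3) = 54.78 mm.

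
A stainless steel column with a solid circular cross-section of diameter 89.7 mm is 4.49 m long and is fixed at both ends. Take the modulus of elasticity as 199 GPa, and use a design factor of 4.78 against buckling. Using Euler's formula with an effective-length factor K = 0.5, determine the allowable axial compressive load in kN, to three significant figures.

P_allow = 259 kN

I = πd⁴/64 = π×89.7⁴/64 = 3.178×10^6 mm⁴.
Effective length L_e = KL = 0.5×4.49 m = 2245 mm.
Euler critical load P_cr = π²EI/L_e² = π²×199000×3.178×10^6/2245² = 1.238×10^6 N.
P_allow = P_cr/n = 1.238×10^6/4.78 = 259100 N.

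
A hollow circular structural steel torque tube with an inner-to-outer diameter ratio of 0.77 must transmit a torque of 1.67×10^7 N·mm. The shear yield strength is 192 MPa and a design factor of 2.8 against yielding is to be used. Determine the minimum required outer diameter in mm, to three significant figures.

τ_allow = 192/2.8 = 68.57 MPa.
For a hollow shaft τ = 16T/[πd_o³(1−k⁴)] with k = 0.77, so 1−k⁴ = 0.6485.
d_o³ = 16T/[π τ_allow (1−k⁴)] = 16×1.6700×10^7/(π×68.57×0.6485) = 1.913×10^6 mm³.
d_o = 124.1 mm.

d_o = 124 mm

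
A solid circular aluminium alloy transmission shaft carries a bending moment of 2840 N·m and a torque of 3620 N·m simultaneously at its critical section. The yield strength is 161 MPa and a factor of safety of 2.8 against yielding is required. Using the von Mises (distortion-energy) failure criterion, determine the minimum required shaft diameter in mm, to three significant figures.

d = 90.8 mm

σ_allow = σ_y/n = 161/2.8 = 57.50 MPa.
For a solid shaft σ_b = 32M/(πd³) and τ = 16T/(πd³), so the von Mises stress is σ' = (16/πd³)·√(4M²+3T²).
√(4M²+3T²) = √(4×(2.840×10^6)² + 3×(3.620×10^6)²) = 8.460×10^6 N·mm.
d³ = 16×8.460×10^6/(π×57.50) = 749400 mm³.
d = 90.83 mm.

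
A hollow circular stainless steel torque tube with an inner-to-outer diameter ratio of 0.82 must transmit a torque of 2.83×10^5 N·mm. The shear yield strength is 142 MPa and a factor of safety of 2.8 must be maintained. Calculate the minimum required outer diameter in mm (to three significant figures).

τ_allow = 142/2.8 = 50.71 MPa.
For a hollow shaft τ = 16T/[πd_o³(1−k⁴)] with k = 0.82, so 1−k⁴ = 0.5479.
d_o³ = 16T/[π τ_allow (1−k⁴)] = 16×283000/(π×50.71×0.5479) = 51870 mm³.
d_o = 37.29 mm.

d_o = 37.3 mm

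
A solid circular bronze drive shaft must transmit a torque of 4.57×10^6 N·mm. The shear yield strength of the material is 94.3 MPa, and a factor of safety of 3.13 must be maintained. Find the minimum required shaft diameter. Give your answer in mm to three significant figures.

Allowable shear stress τ_allow = 94.3/3.13 = 30.13 MPa.
For a solid shaft τ = 16T/(πd³), so d³ = 16T/(π τ_allow) = 16×4570000/(π×30.13) = 772500 mm³.
d = (772500)^(1/3) = 91.76 mm.

d = 91.8 mm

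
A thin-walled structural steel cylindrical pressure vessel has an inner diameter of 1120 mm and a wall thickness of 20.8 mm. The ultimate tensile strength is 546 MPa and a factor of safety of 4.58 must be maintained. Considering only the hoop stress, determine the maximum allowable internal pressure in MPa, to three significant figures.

σ_allow = 546/4.58 = 119.2 MPa.
σ_h = pD/(2t) → p_allow = 2σ_allow t/D = 2×119.2×20.8/1120 = 4.428 MPa.

p_allow = 4.43 MPa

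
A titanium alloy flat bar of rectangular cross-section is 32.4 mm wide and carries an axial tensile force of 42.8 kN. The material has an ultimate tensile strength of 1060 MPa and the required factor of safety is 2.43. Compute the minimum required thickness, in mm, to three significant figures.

t = 3.03 mm

σ_allow = 1060/2.43 = 436.2 MPa.
Required area A = F/σ_allow = 42800/436.2 = 98.12 mm².
t = A/w = 98.12/32.4 = 3.028 mm.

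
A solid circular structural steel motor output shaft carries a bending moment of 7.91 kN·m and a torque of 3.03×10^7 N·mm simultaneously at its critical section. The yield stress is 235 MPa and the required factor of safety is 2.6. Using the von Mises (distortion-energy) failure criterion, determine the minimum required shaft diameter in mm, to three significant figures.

σ_allow = σ_y/n = 235/2.6 = 90.38 MPa.
For a solid shaft σ_b = 32M/(πd³) and τ = 16T/(πd³), so the von Mises stress is σ' = (16/πd³)·√(4M²+3T²).
√(4M²+3T²) = √(4×(7.910×10^6)² + 3×(3.030×10^7)²) = 5.481×10^7 N·mm.
d³ = 16×5.481×10^7/(π×90.38) = 3.089×10^6 mm³.
d = 145.6 mm.

d = 146 mm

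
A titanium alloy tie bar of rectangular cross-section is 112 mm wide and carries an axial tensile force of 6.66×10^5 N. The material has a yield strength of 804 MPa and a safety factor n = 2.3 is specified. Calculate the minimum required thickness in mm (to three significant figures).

σ_allow = 804/2.3 = 349.6 MPa.
Required area A = F/σ_allow = 666000/349.6 = 1905 mm².
t = A/w = 1905/112 = 17.01 mm.

t = 17.0 mm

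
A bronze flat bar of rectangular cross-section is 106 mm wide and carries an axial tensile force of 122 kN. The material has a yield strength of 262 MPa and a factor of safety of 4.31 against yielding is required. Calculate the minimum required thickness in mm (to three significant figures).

t = 18.9 mm

σ_allow = 262/4.31 = 60.79 MPa.
Required area A = F/σ_allow = 122000/60.79 = 2007 mm².
t = A/w = 2007/106 = 18.93 mm.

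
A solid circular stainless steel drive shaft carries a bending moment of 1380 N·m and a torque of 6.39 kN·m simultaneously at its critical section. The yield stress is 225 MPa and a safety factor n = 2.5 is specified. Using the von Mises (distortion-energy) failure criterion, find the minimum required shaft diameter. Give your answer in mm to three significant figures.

d = 86.4 mm

σ_allow = σ_y/n = 225/2.5 = 90.00 MPa.
For a solid shaft σ_b = 32M/(πd³) and τ = 16T/(πd³), so the von Mises stress is σ' = (16/πd³)·√(4M²+3T²).
√(4M²+3T²) = √(4×(1.380×10^6)² + 3×(6.390×10^6)²) = 1.141×10^7 N·mm.
d³ = 16×1.141×10^7/(π×90.00) = 645500 mm³.
d = 86.42 mm.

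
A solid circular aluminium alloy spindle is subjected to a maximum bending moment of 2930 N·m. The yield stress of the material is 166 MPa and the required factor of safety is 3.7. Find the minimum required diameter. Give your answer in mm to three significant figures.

d = 87.3 mm

σ_allow = 166/3.7 = 44.86 MPa.
For a solid circular section σ = 32M/(πd³), so d³ = 32M/(π σ_allow) = 32×2930000/(π×44.86) = 665200 mm³.
d = 87.29 mm.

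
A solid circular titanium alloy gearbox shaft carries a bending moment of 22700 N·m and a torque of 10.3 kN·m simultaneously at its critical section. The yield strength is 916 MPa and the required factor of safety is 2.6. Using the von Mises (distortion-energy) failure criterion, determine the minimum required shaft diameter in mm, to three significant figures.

σ_allow = σ_y/n = 916/2.6 = 352.3 MPa.
For a solid shaft σ_b = 32M/(πd³) and τ = 16T/(πd³), so the von Mises stress is σ' = (16/πd³)·√(4M²+3T²).
√(4M²+3T²) = √(4×(2.270×10^7)² + 3×(1.030×10^7)²) = 4.878×10^7 N·mm.
d³ = 16×4.878×10^7/(π×352.3) = 705200 mm³.
d = 89.01 mm.

d = 89.0 mm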